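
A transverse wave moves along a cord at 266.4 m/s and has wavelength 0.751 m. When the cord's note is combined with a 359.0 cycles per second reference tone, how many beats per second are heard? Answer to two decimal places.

Source frequency f = v/λ = 266.4/0.751 = 354.7270 Hz.
f_beat = |354.7270 − 359.0| = 4.27 Hz.

4.27 Hz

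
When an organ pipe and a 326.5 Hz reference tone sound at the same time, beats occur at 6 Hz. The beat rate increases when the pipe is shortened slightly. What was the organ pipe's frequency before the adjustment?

332.5 Hz

|f − 326.5| = 6, so the organ pipe was at either 320.5 Hz or 332.5 Hz.
A shorter pipe has a higher fundamental; the adjustment raises the organ pipe's frequency.
The beat rate rose, so the adjustment moved the organ pipe further from 326.5 Hz — it was already above the reference.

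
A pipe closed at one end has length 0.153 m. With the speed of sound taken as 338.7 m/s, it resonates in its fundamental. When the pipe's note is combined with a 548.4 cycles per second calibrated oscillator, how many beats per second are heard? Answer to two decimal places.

Closed pipe (odd harmonics): f_n = n·v/(4L) = 1·338.7/(4·0.153) = 553.4314 Hz.
f_beat = |553.4314 − 548.4| = 5.03 Hz.

5.03 Hz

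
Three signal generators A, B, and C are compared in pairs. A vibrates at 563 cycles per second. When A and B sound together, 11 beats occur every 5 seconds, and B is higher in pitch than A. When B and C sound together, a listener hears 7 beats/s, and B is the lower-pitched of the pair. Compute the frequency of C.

572.2 Hz

A–B: Beat frequency = 11/5 = 2.2 Hz.
B is above A, so f_B = 563 + 2.2 = 565.2 Hz.
C is above B, so f_C = 565.2 + 7 = 572.2 Hz.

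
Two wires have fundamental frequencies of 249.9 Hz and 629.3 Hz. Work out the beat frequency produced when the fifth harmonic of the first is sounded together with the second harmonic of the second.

Fifth harmonic of the first: 5·249.9 = 1249.5 Hz.
Second harmonic of the second: 2·629.3 = 1258.6 Hz.
f_beat = |1249.5 − 1258.6| = 9.1 Hz.

9.1 Hz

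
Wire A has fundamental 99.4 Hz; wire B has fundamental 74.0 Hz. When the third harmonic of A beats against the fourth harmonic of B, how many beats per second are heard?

2.2 Hz

Third harmonic of the first: 3·99.4 = 298.2 Hz.
Fourth harmonic of the second: 4·74.0 = 296.0 Hz.
f_beat = |298.2 − 296.0| = 2.2 Hz.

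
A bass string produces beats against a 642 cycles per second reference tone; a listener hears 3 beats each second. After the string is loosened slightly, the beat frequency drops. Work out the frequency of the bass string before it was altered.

645 Hz

|f − 642| = 3, so the bass string was at either 639 Hz or 645 Hz.
Reducing tension lowers a string's frequency; the adjustment lowers the bass string's frequency.
The beat rate fell, so the adjustment moved the bass string toward 642 Hz — it must have started above the reference.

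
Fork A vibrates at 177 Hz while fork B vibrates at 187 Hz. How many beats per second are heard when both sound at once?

Beats arise from superposition of two nearby frequencies; the beat rate is |f₁ − f₂|.
|177 − 187| = 10 Hz.

10 Hz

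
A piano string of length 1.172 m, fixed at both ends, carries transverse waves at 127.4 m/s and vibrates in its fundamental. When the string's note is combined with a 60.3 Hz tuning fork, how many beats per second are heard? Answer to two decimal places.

5.95 Hz

For a string fixed at both ends, f_n = n·v/(2L) = 1·127.4/(2·1.172) = 54.3515 Hz.
f_beat = |54.3515 − 60.3| = 5.95 Hz.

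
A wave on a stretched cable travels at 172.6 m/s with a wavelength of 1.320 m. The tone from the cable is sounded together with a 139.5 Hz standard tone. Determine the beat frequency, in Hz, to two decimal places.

8.74 Hz

Source frequency f = v/λ = 172.6/1.320 = 130.7576 Hz.
f_beat = |130.7576 − 139.5| = 8.74 Hz.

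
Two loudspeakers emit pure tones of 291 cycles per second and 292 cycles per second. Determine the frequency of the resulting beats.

1 Hz

f_beat = |f₁ − f₂|.
|291 − 292| = 1 Hz.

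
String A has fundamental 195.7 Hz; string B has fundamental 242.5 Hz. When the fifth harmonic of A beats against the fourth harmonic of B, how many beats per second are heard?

Fifth harmonic of the first: 5·195.7 = 978.5 Hz.
Fourth harmonic of the second: 4·242.5 = 970.0 Hz.
f_beat = |978.5 − 970.0| = 8.5 Hz.

8.5 Hz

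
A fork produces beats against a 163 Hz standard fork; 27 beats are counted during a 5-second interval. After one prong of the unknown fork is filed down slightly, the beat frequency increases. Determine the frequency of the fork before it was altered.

168.4 Hz

Beat frequency = 27/5 = 5.4 Hz.
|f − 163| = 5.4, so the fork was at either 157.6 Hz or 168.4 Hz.
Filing a prong removes mass and raises the fork's frequency; the adjustment raises the fork's frequency.
The beat rate rose, so the adjustment moved the fork further from 163 Hz — it was already above the reference.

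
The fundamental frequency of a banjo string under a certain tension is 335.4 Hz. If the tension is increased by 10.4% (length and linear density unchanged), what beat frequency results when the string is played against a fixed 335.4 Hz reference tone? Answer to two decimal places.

17.01 Hz

For a string, f ∝ √T, so the new frequency is 335.4·√1.104 = 352.4095 Hz.
f_beat = |352.4095 − 335.4| = 17.01 Hz.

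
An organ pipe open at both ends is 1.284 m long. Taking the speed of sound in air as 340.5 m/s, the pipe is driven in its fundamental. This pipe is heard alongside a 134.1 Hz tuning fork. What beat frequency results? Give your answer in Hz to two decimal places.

Open pipe: f_n = n·v/(2L) = 1·340.5/(2·1.284) = 132.5935 Hz.
f_beat = |132.5935 − 134.1| = 1.51 Hz.

1.51 Hz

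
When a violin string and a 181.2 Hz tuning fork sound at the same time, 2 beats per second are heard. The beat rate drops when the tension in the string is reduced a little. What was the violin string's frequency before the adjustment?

|f − 181.2| = 2, so the violin string was at either 179.2 Hz or 183.2 Hz.
Lower tension means lower frequency; the adjustment lowers the violin string's frequency.
The beat rate fell, so the adjustment moved the violin string toward 181.2 Hz — it must have started above the reference.

183.2 Hz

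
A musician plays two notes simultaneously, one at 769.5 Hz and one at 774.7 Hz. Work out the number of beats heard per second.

5.2 Hz

Beats arise from superposition of two nearby frequencies; the beat rate is |f₁ − f₂|.
|769.5 − 774.7| = 5.2 Hz.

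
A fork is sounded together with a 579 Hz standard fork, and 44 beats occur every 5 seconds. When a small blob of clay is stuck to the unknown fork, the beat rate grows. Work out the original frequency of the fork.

Beat frequency = 44/5 = 8.8 Hz.
|f − 579| = 8.8, so the fork was at either 570.2 Hz or 587.8 Hz.
Adding mass to a fork lowers its frequency; the adjustment lowers the fork's frequency.
The beat rate rose, so the adjustment moved the fork further from 579 Hz — it was already below the reference.

570.2 Hz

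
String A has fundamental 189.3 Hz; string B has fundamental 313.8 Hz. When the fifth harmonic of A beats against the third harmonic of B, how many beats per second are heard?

Fifth harmonic of the first: 5·189.3 = 946.5 Hz.
Third harmonic of the second: 3·313.8 = 941.4 Hz.
f_beat = |946.5 − 941.4| = 5.1 Hz.

5.1 Hz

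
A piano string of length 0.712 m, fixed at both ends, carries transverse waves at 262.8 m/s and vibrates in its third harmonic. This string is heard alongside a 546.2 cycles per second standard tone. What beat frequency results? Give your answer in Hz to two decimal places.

7.45 Hz

For a string fixed at both ends, f_n = n·v/(2L) = 3·262.8/(2·0.712) = 553.6517 Hz.
f_beat = |553.6517 − 546.2| = 7.45 Hz.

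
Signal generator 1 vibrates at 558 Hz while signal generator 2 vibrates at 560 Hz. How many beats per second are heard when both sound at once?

2 Hz

Beats arise from superposition of two nearby frequencies; the beat rate is |f₁ − f₂|.
|558 − 560| = 2 Hz.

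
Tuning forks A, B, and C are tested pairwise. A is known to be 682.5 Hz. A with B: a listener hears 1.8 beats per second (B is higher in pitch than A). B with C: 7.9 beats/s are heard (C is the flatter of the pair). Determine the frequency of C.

B is above A, so f_B = 682.5 + 1.8 = 684.3 Hz.
C is below B, so f_C = 684.3 − 7.9 = 676.4 Hz.

676.4 Hz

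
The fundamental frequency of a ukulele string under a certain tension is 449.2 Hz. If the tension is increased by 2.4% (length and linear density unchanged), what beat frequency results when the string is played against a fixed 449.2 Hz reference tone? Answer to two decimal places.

For a string, f ∝ √T, so the new frequency is 449.2·√1.024 = 454.5584 Hz.
f_beat = |454.5584 − 449.2| = 5.36 Hz.

5.36 Hz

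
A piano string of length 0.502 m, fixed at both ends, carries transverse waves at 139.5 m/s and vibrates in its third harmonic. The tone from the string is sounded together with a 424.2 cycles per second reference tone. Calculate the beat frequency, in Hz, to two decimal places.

For a string fixed at both ends, f_n = n·v/(2L) = 3·139.5/(2·0.502) = 416.8327 Hz.
f_beat = |416.8327 − 424.2| = 7.37 Hz.

7.37 Hz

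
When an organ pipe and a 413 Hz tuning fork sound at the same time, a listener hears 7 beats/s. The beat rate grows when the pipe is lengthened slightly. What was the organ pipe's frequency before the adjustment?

406 Hz

|f − 413| = 7, so the organ pipe was at either 406 Hz or 420 Hz.
A longer pipe has a lower fundamental; the adjustment lowers the organ pipe's frequency.
The beat rate rose, so the adjustment moved the organ pipe further from 413 Hz — it was already below the reference.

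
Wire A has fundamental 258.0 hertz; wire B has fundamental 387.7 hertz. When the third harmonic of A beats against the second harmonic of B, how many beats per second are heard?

Third harmonic of the first: 3·258.0 = 774.0 Hz.
Second harmonic of the second: 2·387.7 = 775.4 Hz.
f_beat = |774.0 − 775.4| = 1.4 Hz.

1.4 Hz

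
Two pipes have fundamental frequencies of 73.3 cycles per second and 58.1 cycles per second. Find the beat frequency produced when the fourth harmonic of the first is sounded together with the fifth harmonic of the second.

2.7 Hz

Fourth harmonic of the first: 4·73.3 = 293.2 Hz.
Fifth harmonic of the second: 5·58.1 = 290.5 Hz.
f_beat = |293.2 − 290.5| = 2.7 Hz.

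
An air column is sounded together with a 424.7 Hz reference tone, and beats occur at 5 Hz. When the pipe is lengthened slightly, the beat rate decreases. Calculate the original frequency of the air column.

|f − 424.7| = 5, so the air column was at either 419.7 Hz or 429.7 Hz.
A longer pipe has a lower fundamental; the adjustment lowers the air column's frequency.
The beat rate fell, so the adjustment moved the air column toward 424.7 Hz — it must have started above the reference.

429.7 Hz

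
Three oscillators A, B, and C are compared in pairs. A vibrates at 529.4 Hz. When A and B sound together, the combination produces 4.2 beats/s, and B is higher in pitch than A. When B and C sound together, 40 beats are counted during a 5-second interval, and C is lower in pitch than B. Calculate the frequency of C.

B is above A, so f_B = 529.4 + 4.2 = 533.6 Hz.
B–C: Beat frequency = 40/5 = 8 Hz.
C is below B, so f_C = 533.6 − 8 = 525.6 Hz.

525.6 Hz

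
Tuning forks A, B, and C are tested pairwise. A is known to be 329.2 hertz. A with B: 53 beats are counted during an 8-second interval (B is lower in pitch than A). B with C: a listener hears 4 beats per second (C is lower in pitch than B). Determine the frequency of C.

318.575 Hz

A–B: Beat frequency = 53/8 = 6.625 Hz.
B is below A, so f_B = 329.2 − 6.625 = 322.575 Hz.
C is below B, so f_C = 322.575 − 4 = 318.575 Hz.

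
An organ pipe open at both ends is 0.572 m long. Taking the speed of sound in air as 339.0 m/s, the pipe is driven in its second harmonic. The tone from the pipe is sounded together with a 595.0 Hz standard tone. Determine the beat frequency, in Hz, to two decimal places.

Open pipe: f_n = n·v/(2L) = 2·339.0/(2·0.572) = 592.6573 Hz.
f_beat = |592.6573 − 595.0| = 2.34 Hz.

2.34 Hz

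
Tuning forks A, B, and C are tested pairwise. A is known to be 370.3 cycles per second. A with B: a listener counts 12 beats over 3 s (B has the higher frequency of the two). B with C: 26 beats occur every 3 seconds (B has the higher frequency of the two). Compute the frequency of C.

A–B: Beat frequency = 12/3 = 4 Hz.
B is above A, so f_B = 370.3 + 4 = 374.3 Hz.
B–C: Beat frequency = 26/3 = 8.6667 Hz.
C is below B, so f_C = 374.3 − 8.6667 = 365.6333 Hz.

365.6333 Hz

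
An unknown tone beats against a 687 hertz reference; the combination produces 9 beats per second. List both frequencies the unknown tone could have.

678 Hz or 696 Hz

|f − 687| = 9, so f = 687 ± 9.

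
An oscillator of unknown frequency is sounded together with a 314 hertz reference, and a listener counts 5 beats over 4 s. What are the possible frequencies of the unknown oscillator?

Beat frequency = 5/4 = 1.25 Hz.
|f − 314| = 1.25, so f = 314 ± 1.25.

312.75 Hz or 315.25 Hz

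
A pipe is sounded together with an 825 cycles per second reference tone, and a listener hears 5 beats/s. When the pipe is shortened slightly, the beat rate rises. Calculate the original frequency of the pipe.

830 Hz

|f − 825| = 5, so the pipe was at either 820 Hz or 830 Hz.
A shorter pipe has a higher fundamental; the adjustment raises the pipe's frequency.
The beat rate rose, so the adjustment moved the pipe further from 825 Hz — it was already above the reference.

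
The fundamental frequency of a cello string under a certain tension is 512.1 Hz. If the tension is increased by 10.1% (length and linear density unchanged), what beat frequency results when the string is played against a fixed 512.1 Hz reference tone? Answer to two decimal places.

For a string, f ∝ √T, so the new frequency is 512.1·√1.101 = 537.3391 Hz.
f_beat = |537.3391 − 512.1| = 25.24 Hz.

25.24 Hz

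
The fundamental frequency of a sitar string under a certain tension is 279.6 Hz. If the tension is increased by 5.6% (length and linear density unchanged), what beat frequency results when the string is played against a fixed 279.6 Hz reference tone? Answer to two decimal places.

7.72 Hz

For a string, f ∝ √T, so the new frequency is 279.6·√1.056 = 287.3222 Hz.
f_beat = |287.3222 − 279.6| = 7.72 Hz.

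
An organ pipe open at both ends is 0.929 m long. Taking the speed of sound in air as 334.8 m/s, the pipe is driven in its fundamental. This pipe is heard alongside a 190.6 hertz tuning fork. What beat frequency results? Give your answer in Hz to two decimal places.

10.41 Hz

Open pipe: f_n = n·v/(2L) = 1·334.8/(2·0.929) = 180.1938 Hz.
f_beat = |180.1938 − 190.6| = 10.41 Hz.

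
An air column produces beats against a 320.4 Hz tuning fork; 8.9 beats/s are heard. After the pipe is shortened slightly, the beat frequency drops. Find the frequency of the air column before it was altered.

311.5 Hz

|f − 320.4| = 8.9, so the air column was at either 311.5 Hz or 329.3 Hz.
A shorter pipe has a higher fundamental; the adjustment raises the air column's frequency.
The beat rate fell, so the adjustment moved the air column toward 320.4 Hz — it must have started below the reference.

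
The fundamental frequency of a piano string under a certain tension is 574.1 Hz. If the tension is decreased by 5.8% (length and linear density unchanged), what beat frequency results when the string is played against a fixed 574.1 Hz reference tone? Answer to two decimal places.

16.90 Hz

For a string, f ∝ √T, so the new frequency is 574.1·√0.942 = 557.2024 Hz.
f_beat = |557.2024 − 574.1| = 16.90 Hz.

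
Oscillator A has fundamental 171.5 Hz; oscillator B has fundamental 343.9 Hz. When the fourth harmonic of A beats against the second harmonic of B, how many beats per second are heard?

Fourth harmonic of the first: 4·171.5 = 686.0 Hz.
Second harmonic of the second: 2·343.9 = 687.8 Hz.
f_beat = |686.0 − 687.8| = 1.8 Hz.

1.8 Hz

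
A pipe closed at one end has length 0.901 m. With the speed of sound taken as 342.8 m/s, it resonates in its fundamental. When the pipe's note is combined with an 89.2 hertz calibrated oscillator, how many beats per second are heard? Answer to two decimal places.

Closed pipe (odd harmonics): f_n = n·v/(4L) = 1·342.8/(4·0.901) = 95.1165 Hz.
f_beat = |95.1165 − 89.2| = 5.92 Hz.

5.92 Hz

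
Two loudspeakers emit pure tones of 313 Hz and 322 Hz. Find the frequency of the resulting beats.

9 Hz

The beat frequency equals the magnitude of the frequency difference.
|313 − 322| = 9 Hz.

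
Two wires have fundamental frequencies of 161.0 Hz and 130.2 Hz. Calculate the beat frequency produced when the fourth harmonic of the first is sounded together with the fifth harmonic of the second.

Fourth harmonic of the first: 4·161.0 = 644.0 Hz.
Fifth harmonic of the second: 5·130.2 = 651.0 Hz.
f_beat = |644.0 − 651.0| = 7.0 Hz.

7.0 Hz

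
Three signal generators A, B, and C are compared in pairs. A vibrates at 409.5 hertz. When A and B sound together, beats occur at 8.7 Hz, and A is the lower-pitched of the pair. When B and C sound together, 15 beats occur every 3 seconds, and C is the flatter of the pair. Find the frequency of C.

B is above A, so f_B = 409.5 + 8.7 = 418.2 Hz.
B–C: Beat frequency = 15/3 = 5 Hz.
C is below B, so f_C = 418.2 − 5 = 413.2 Hz.

413.2 Hz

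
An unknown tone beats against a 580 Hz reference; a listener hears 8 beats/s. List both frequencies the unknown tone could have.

572 Hz or 588 Hz

|f − 580| = 8, so f = 580 ± 8.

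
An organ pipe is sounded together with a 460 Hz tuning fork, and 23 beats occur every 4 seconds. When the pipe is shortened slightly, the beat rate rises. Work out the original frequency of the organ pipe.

465.75 Hz

Beat frequency = 23/4 = 5.75 Hz.
|f − 460| = 5.75, so the organ pipe was at either 454.25 Hz or 465.75 Hz.
A shorter pipe has a higher fundamental; the adjustment raises the organ pipe's frequency.
The beat rate rose, so the adjustment moved the organ pipe further from 460 Hz — it was already above the reference.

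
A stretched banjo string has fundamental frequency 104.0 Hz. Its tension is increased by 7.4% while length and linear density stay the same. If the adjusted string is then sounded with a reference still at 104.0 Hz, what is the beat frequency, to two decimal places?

For a string, f ∝ √T, so the new frequency is 104.0·√1.074 = 107.7793 Hz.
f_beat = |107.7793 − 104.0| = 3.78 Hz.

3.78 Hz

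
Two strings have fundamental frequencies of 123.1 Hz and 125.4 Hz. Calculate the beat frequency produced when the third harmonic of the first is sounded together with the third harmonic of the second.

Third harmonic of the first: 3·123.1 = 369.3 Hz.
Third harmonic of the second: 3·125.4 = 376.2 Hz.
f_beat = |369.3 − 376.2| = 6.9 Hz.

6.9 Hz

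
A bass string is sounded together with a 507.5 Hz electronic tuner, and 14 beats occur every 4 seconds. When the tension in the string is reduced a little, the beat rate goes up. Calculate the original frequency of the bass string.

Beat frequency = 14/4 = 3.5 Hz.
|f − 507.5| = 3.5, so the bass string was at either 504 Hz or 511 Hz.
Lower tension means lower frequency; the adjustment lowers the bass string's frequency.
The beat rate rose, so the adjustment moved the bass string further from 507.5 Hz — it was already below the reference.

504 Hz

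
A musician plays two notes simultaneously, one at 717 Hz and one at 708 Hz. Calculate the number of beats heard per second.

Beats arise from superposition of two nearby frequencies; the beat rate is |f₁ − f₂|.
|717 − 708| = 9 Hz.

9 Hz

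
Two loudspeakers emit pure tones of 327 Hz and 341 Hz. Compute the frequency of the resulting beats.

14 Hz

The beat frequency equals the magnitude of the frequency difference.
|327 − 341| = 14 Hz.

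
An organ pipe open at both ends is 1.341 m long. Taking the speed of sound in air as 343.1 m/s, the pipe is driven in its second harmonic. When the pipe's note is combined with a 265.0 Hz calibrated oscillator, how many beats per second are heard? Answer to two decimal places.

9.15 Hz

Open pipe: f_n = n·v/(2L) = 2·343.1/(2·1.341) = 255.8538 Hz.
f_beat = |255.8538 − 265.0| = 9.15 Hz.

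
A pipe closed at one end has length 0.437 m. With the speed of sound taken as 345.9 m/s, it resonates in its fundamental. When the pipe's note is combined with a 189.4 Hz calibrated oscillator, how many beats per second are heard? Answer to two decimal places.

8.48 Hz

Closed pipe (odd harmonics): f_n = n·v/(4L) = 1·345.9/(4·0.437) = 197.8833 Hz.
f_beat = |197.8833 − 189.4| = 8.48 Hz.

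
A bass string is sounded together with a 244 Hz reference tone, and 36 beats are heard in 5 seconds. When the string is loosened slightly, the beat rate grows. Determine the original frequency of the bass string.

236.8 Hz

Beat frequency = 36/5 = 7.2 Hz.
|f − 244| = 7.2, so the bass string was at either 236.8 Hz or 251.2 Hz.
Reducing tension lowers a string's frequency; the adjustment lowers the bass string's frequency.
The beat rate rose, so the adjustment moved the bass string further from 244 Hz — it was already below the reference.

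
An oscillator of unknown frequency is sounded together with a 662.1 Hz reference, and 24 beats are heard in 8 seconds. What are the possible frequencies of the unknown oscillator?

659.1 Hz or 665.1 Hz

Beat frequency = 24/8 = 3 Hz.
|f − 662.1| = 3, so f = 662.1 ± 3.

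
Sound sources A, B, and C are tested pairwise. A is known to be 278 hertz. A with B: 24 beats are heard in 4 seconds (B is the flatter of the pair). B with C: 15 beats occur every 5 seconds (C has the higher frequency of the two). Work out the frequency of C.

275 Hz

A–B: Beat frequency = 24/4 = 6 Hz.
B is below A, so f_B = 278 − 6 = 272 Hz.
B–C: Beat frequency = 15/5 = 3 Hz.
C is above B, so f_C = 272 + 3 = 275 Hz.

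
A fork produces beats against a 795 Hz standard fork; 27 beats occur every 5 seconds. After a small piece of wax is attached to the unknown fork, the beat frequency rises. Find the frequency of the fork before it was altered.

Beat frequency = 27/5 = 5.4 Hz.
|f − 795| = 5.4, so the fork was at either 789.6 Hz or 800.4 Hz.
Loading a fork with wax lowers its frequency; the adjustment lowers the fork's frequency.
The beat rate rose, so the adjustment moved the fork further from 795 Hz — it was already below the reference.

789.6 Hz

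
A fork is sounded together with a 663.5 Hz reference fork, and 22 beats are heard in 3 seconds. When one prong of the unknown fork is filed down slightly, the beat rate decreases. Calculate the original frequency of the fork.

656.1667 Hz

Beat frequency = 22/3 = 7.3333 Hz.
|f − 663.5| = 7.3333, so the fork was at either 656.1667 Hz or 670.8333 Hz.
Filing a prong removes mass and raises the fork's frequency; the adjustment raises the fork's frequency.
The beat rate fell, so the adjustment moved the fork toward 663.5 Hz — it must have started below the reference.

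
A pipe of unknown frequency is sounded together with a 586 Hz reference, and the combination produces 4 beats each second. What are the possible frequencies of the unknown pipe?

|f − 586| = 4, so f = 586 ± 4.

582 Hz or 590 Hz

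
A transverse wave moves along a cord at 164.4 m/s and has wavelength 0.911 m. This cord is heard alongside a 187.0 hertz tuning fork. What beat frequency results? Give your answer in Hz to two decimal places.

Source frequency f = v/λ = 164.4/0.911 = 180.4610 Hz.
f_beat = |180.4610 − 187.0| = 6.54 Hz.

6.54 Hz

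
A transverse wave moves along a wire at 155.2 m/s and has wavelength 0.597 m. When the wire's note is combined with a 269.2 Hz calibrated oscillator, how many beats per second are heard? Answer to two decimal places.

Source frequency f = v/λ = 155.2/0.597 = 259.9665 Hz.
f_beat = |259.9665 − 269.2| = 9.23 Hz.

9.23 Hz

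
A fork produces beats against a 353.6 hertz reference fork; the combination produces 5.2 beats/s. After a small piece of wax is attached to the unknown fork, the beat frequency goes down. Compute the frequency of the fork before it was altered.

358.8 Hz

|f − 353.6| = 5.2, so the fork was at either 348.4 Hz or 358.8 Hz.
Loading a fork with wax lowers its frequency; the adjustment lowers the fork's frequency.
The beat rate fell, so the adjustment moved the fork toward 353.6 Hz — it must have started above the reference.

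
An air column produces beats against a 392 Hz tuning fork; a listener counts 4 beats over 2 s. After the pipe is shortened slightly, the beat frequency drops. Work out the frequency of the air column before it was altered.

Beat frequency = 4/2 = 2 Hz.
|f − 392| = 2, so the air column was at either 390 Hz or 394 Hz.
A shorter pipe has a higher fundamental; the adjustment raises the air column's frequency.
The beat rate fell, so the adjustment moved the air column toward 392 Hz — it must have started below the reference.

390 Hz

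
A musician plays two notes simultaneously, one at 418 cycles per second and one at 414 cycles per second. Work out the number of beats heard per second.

4 Hz

Beats arise from superposition of two nearby frequencies; the beat rate is |f₁ − f₂|.
|418 − 414| = 4 Hz.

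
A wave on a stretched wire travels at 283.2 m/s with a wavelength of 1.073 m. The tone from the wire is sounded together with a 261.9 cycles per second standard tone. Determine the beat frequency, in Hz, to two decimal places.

Source frequency f = v/λ = 283.2/1.073 = 263.9329 Hz.
f_beat = |263.9329 − 261.9| = 2.03 Hz.

2.03 Hz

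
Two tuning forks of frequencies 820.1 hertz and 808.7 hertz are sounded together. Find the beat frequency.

f_beat = |f₁ − f₂|.
|820.1 − 808.7| = 11.4 Hz.

11.4 Hz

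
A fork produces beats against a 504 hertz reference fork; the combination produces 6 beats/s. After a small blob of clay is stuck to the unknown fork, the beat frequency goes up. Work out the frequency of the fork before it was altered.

|f − 504| = 6, so the fork was at either 498 Hz or 510 Hz.
Adding mass to a fork lowers its frequency; the adjustment lowers the fork's frequency.
The beat rate rose, so the adjustment moved the fork further from 504 Hz — it was already below the reference.

498 Hz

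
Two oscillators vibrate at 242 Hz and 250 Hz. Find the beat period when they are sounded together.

f_beat = |242 − 250| = 8 Hz.
Beat period T = 1 / f_beat = 1 / 8 s.

0.125 s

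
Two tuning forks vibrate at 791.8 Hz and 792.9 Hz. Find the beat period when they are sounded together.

f_beat = |791.8 − 792.9| = 1.1 Hz.
Beat period T = 1 / f_beat = 1 / 1.1 s.

0.909 s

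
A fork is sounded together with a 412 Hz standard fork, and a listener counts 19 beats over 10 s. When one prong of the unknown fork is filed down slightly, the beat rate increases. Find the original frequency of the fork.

Beat frequency = 19/10 = 1.9 Hz.
|f − 412| = 1.9, so the fork was at either 410.1 Hz or 413.9 Hz.
Filing a prong removes mass and raises the fork's frequency; the adjustment raises the fork's frequency.
The beat rate rose, so the adjustment moved the fork further from 412 Hz — it was already above the reference.

413.9 Hz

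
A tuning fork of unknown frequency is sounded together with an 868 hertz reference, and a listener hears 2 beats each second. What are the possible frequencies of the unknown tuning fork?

866 Hz or 870 Hz

|f − 868| = 2, so f = 868 ± 2.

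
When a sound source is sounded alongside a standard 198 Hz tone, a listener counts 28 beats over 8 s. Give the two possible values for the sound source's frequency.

194.5 Hz or 201.5 Hz

Beat frequency = 28/8 = 3.5 Hz.
|f − 198| = 3.5, so f = 198 ± 3.5.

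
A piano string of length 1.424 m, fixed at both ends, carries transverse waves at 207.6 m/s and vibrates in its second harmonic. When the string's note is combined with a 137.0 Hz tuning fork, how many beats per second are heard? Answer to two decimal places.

For a string fixed at both ends, f_n = n·v/(2L) = 2·207.6/(2·1.424) = 145.7865 Hz.
f_beat = |145.7865 − 137.0| = 8.79 Hz.

8.79 Hz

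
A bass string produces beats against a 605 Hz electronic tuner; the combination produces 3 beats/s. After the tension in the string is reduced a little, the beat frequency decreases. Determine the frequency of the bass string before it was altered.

|f − 605| = 3, so the bass string was at either 602 Hz or 608 Hz.
Lower tension means lower frequency; the adjustment lowers the bass string's frequency.
The beat rate fell, so the adjustment moved the bass string toward 605 Hz — it must have started above the reference.

608 Hz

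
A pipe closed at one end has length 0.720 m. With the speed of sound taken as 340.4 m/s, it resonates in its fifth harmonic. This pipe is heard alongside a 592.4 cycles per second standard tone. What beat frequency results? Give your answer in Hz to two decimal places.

Closed pipe (odd harmonics): f_n = n·v/(4L) = 5·340.4/(4·0.720) = 590.9722 Hz.
f_beat = |590.9722 − 592.4| = 1.43 Hz.

1.43 Hz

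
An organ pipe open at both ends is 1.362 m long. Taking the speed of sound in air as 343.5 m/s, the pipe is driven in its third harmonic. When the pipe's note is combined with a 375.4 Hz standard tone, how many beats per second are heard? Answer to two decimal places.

2.90 Hz

Open pipe: f_n = n·v/(2L) = 3·343.5/(2·1.362) = 378.3040 Hz.
f_beat = |378.3040 − 375.4| = 2.90 Hz.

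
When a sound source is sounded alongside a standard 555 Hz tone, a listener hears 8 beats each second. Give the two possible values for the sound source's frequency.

547 Hz or 563 Hz

|f − 555| = 8, so f = 555 ± 8.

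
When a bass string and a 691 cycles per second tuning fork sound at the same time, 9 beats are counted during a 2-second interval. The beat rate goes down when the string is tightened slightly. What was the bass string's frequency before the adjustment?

Beat frequency = 9/2 = 4.5 Hz.
|f − 691| = 4.5, so the bass string was at either 686.5 Hz or 695.5 Hz.
Increasing tension raises a string's frequency; the adjustment raises the bass string's frequency.
The beat rate fell, so the adjustment moved the bass string toward 691 Hz — it must have started below the reference.

686.5 Hz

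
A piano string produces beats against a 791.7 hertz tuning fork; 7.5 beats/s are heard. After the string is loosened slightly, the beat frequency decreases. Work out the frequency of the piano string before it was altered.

799.2 Hz

|f − 791.7| = 7.5, so the piano string was at either 784.2 Hz or 799.2 Hz.
Reducing tension lowers a string's frequency; the adjustment lowers the piano string's frequency.
The beat rate fell, so the adjustment moved the piano string toward 791.7 Hz — it must have started above the reference.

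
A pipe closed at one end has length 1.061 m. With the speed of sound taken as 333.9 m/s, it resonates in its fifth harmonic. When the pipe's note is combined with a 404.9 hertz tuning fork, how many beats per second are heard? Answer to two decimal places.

11.52 Hz

Closed pipe (odd harmonics): f_n = n·v/(4L) = 5·333.9/(4·1.061) = 393.3789 Hz.
f_beat = |393.3789 − 404.9| = 11.52 Hz.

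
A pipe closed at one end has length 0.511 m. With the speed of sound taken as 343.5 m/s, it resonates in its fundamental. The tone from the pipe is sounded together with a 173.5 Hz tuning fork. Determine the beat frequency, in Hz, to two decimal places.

Closed pipe (odd harmonics): f_n = n·v/(4L) = 1·343.5/(4·0.511) = 168.0528 Hz.
f_beat = |168.0528 − 173.5| = 5.45 Hz.

5.45 Hz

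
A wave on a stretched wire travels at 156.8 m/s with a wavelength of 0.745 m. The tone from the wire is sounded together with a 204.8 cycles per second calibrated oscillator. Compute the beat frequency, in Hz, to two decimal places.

5.67 Hz

Source frequency f = v/λ = 156.8/0.745 = 210.4698 Hz.
f_beat = |210.4698 − 204.8| = 5.67 Hz.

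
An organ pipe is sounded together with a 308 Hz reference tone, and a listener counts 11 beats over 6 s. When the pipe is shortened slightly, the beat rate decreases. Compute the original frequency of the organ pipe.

306.1667 Hz

Beat frequency = 11/6 = 1.8333 Hz.
|f − 308| = 1.8333, so the organ pipe was at either 306.1667 Hz or 309.8333 Hz.
A shorter pipe has a higher fundamental; the adjustment raises the organ pipe's frequency.
The beat rate fell, so the adjustment moved the organ pipe toward 308 Hz — it must have started below the reference.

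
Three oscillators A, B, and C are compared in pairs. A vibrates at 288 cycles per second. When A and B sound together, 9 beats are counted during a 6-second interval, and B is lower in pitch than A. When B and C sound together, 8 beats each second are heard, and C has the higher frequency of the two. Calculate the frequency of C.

294.5 Hz

A–B: Beat frequency = 9/6 = 1.5 Hz.
B is below A, so f_B = 288 − 1.5 = 286.5 Hz.
C is above B, so f_C = 286.5 + 8 = 294.5 Hz.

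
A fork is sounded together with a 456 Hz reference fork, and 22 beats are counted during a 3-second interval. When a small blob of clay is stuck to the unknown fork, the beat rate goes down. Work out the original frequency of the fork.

463.3333 Hz

Beat frequency = 22/3 = 7.3333 Hz.
|f − 456| = 7.3333, so the fork was at either 448.6667 Hz or 463.3333 Hz.
Adding mass to a fork lowers its frequency; the adjustment lowers the fork's frequency.
The beat rate fell, so the adjustment moved the fork toward 456 Hz — it must have started above the reference.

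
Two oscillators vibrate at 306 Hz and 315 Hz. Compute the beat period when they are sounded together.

f_beat = |306 − 315| = 9 Hz.
Beat period T = 1 / f_beat = 1 / 9 s.

0.111 s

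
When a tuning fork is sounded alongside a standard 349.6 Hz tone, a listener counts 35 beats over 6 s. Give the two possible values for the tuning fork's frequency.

Beat frequency = 35/6 = 5.8333 Hz.
|f − 349.6| = 5.8333, so f = 349.6 ± 5.8333.

343.7667 Hz or 355.4333 Hz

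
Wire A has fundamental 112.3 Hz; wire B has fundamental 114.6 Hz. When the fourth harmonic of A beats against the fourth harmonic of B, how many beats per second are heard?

9.2 Hz

Fourth harmonic of the first: 4·112.3 = 449.2 Hz.
Fourth harmonic of the second: 4·114.6 = 458.4 Hz.
f_beat = |449.2 − 458.4| = 9.2 Hz.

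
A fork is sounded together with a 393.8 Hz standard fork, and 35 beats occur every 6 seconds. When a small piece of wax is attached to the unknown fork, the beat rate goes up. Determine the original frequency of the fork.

Beat frequency = 35/6 = 5.8333 Hz.
|f − 393.8| = 5.8333, so the fork was at either 387.9667 Hz or 399.6333 Hz.
Loading a fork with wax lowers its frequency; the adjustment lowers the fork's frequency.
The beat rate rose, so the adjustment moved the fork further from 393.8 Hz — it was already below the reference.

387.9667 Hz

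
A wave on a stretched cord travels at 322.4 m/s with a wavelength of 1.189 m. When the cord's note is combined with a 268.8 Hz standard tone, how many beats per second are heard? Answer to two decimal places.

Source frequency f = v/λ = 322.4/1.189 = 271.1522 Hz.
f_beat = |271.1522 − 268.8| = 2.35 Hz.

2.35 Hz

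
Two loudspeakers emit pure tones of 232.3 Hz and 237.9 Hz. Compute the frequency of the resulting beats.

f_beat = |f₁ − f₂|.
|232.3 − 237.9| = 5.6 Hz.

5.6 Hz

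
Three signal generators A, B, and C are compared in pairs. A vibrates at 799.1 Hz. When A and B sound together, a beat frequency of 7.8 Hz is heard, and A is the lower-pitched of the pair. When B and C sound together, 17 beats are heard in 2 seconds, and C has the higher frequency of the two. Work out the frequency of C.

815.4 Hz

B is above A, so f_B = 799.1 + 7.8 = 806.9 Hz.
B–C: Beat frequency = 17/2 = 8.5 Hz.
C is above B, so f_C = 806.9 + 8.5 = 815.4 Hz.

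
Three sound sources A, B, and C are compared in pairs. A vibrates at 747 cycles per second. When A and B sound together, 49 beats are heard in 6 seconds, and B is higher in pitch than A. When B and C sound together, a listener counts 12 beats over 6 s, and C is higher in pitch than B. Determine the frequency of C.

757.1667 Hz

A–B: Beat frequency = 49/6 = 8.1667 Hz.
B is above A, so f_B = 747 + 8.1667 = 755.1667 Hz.
B–C: Beat frequency = 12/6 = 2 Hz.
C is above B, so f_C = 755.1667 + 2 = 757.1667 Hz.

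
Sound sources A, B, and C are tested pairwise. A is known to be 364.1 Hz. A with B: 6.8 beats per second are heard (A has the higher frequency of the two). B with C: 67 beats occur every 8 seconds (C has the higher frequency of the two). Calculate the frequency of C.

365.675 Hz

B is below A, so f_B = 364.1 − 6.8 = 357.3 Hz.
B–C: Beat frequency = 67/8 = 8.375 Hz.
C is above B, so f_C = 357.3 + 8.375 = 365.675 Hz.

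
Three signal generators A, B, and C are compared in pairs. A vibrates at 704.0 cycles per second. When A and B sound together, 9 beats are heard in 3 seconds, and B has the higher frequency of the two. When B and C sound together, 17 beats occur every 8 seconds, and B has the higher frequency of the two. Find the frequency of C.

704.875 Hz

A–B: Beat frequency = 9/3 = 3 Hz.
B is above A, so f_B = 704.0 + 3 = 707 Hz.
B–C: Beat frequency = 17/8 = 2.125 Hz.
C is below B, so f_C = 707 − 2.125 = 704.875 Hz.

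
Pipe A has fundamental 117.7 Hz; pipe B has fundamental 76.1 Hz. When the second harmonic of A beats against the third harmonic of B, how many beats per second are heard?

7.1 Hz

Second harmonic of the first: 2·117.7 = 235.4 Hz.
Third harmonic of the second: 3·76.1 = 228.3 Hz.
f_beat = |235.4 − 228.3| = 7.1 Hz.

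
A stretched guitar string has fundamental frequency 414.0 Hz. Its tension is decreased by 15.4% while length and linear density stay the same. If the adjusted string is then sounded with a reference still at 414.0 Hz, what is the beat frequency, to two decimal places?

For a string, f ∝ √T, so the new frequency is 414.0·√0.846 = 380.7900 Hz.
f_beat = |380.7900 − 414.0| = 33.21 Hz.

33.21 Hz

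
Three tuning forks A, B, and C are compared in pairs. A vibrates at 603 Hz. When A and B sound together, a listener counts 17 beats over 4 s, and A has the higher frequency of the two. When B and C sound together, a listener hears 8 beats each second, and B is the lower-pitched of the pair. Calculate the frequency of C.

606.75 Hz

A–B: Beat frequency = 17/4 = 4.25 Hz.
B is below A, so f_B = 603 − 4.25 = 598.75 Hz.
C is above B, so f_C = 598.75 + 8 = 606.75 Hz.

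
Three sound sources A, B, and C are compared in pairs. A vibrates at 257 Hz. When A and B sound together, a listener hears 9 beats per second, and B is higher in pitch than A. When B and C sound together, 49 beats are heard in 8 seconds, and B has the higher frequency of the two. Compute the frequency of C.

259.875 Hz

B is above A, so f_B = 257 + 9 = 266 Hz.
B–C: Beat frequency = 49/8 = 6.125 Hz.
C is below B, so f_C = 266 − 6.125 = 259.875 Hz.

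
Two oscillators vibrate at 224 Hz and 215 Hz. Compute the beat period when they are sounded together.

f_beat = |224 − 215| = 9 Hz.
Beat period T = 1 / f_beat = 1 / 9 s.

0.111 s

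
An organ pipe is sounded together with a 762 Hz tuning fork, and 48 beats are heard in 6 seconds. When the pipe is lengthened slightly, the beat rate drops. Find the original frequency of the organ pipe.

770 Hz

Beat frequency = 48/6 = 8 Hz.
|f − 762| = 8, so the organ pipe was at either 754 Hz or 770 Hz.
A longer pipe has a lower fundamental; the adjustment lowers the organ pipe's frequency.
The beat rate fell, so the adjustment moved the organ pipe toward 762 Hz — it must have started above the reference.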